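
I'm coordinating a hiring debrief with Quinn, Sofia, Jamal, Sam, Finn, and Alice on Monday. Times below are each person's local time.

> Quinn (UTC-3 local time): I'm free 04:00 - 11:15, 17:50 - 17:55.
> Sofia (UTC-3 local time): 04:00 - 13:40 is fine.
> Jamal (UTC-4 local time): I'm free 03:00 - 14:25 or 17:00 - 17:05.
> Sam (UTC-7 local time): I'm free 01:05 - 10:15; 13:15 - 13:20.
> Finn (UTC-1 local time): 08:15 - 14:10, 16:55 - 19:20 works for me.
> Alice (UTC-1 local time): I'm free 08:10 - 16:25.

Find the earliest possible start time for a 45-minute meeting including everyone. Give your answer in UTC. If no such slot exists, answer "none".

Quinn in UTC: 07:00-14:15, 20:50-20:55 (add 3h to convert from UTC-3).
Sofia in UTC: 07:00-16:40 (add 3h to convert from UTC-3).
Jamal in UTC: 07:00-18:25, 21:00-21:05 (add 4h to convert from UTC-4).
Sam in UTC: 08:05-17:15, 20:15-20:20 (add 7h to convert from UTC-7).
Finn in UTC: 09:15-15:10, 17:55-20:20 (add 1h to convert from UTC-1).
Alice in UTC: 09:10-17:25 (add 1h to convert from UTC-1).
Quinn ∩ Sofia: 07:00-14:15.
Quinn ∩ Sofia ∩ Jamal: 07:00-14:15.
Quinn ∩ Sofia ∩ Jamal ∩ Sam: 08:05-14:15.
Quinn ∩ Sofia ∩ Jamal ∩ Sam ∩ Finn: 09:15-14:15.
Quinn ∩ Sofia ∩ Jamal ∩ Sam ∩ Finn ∩ Alice: 09:15-14:15.
The first common window of at least 45 minutes is 09:15-14:15, so the earliest start is 09:15.

09:15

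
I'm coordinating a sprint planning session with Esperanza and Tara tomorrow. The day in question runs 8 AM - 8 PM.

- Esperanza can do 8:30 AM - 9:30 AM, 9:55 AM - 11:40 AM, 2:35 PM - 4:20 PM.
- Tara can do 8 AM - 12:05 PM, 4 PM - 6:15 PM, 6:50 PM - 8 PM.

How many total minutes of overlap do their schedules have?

185

Esperanza ∩ Tara: 08:30-09:30, 09:55-11:40, 16:00-16:20.
Summing the common windows: 60 + 105 + 20 = 185 minutes.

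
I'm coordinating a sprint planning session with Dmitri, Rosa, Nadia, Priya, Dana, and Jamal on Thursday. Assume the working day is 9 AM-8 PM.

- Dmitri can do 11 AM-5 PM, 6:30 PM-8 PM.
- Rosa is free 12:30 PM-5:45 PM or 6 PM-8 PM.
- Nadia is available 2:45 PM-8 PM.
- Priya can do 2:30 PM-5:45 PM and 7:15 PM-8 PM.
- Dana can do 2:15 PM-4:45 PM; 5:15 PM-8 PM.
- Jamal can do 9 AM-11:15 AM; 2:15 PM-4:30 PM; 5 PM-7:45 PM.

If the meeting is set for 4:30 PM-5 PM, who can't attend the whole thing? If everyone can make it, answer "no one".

Dmitri: free for 16:30-17:00. Rosa: free for 16:30-17:00. Nadia: free for 16:30-17:00. Priya: free for 16:30-17:00. Dana: not fully free for 16:30-17:00. Jamal: not fully free for 16:30-17:00.

Dana, Jamal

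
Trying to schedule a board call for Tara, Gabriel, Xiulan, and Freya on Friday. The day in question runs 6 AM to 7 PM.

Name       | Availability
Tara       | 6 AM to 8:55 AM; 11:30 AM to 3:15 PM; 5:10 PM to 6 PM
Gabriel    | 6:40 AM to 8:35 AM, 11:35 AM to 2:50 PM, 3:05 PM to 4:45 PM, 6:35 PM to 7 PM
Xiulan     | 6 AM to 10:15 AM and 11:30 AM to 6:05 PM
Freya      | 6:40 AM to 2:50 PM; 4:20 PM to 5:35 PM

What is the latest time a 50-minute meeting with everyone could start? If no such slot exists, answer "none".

Tara ∩ Gabriel: 06:40-08:35, 11:35-14:50, 15:05-15:15.
Tara ∩ Gabriel ∩ Xiulan: 06:40-08:35, 11:35-14:50, 15:05-15:15.
Tara ∩ Gabriel ∩ Xiulan ∩ Freya: 06:40-08:35, 11:35-14:50.
The last common window of at least 50 minutes is 11:35-14:50; a 50-minute meeting can start as late as 14:00 and still end by 14:50.

14:00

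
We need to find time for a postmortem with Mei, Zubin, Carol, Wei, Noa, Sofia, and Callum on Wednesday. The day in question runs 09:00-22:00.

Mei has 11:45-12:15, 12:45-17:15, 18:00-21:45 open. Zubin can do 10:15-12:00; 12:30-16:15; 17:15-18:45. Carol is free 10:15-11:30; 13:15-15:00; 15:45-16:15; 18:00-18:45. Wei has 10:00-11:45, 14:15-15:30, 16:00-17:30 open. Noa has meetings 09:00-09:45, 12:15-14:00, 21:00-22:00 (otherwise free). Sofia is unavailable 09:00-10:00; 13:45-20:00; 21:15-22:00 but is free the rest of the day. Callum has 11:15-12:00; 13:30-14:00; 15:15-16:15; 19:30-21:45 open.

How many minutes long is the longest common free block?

0

Mei free: 11:45-12:15, 12:45-17:15, 18:00-21:45.
Zubin free: 10:15-12:00, 12:30-16:15, 17:15-18:45.
Carol free: 10:15-11:30, 13:15-15:00, 15:45-16:15, 18:00-18:45.
Wei free: 10:00-11:45, 14:15-15:30, 16:00-17:30.
Noa free: 09:45-12:15, 14:00-21:00 (invert busy blocks within the working day).
Sofia free: 10:00-13:45, 20:00-21:15 (invert busy blocks within the working day).
Callum free: 11:15-12:00, 13:30-14:00, 15:15-16:15, 19:30-21:45.
Mei ∩ Zubin: 11:45-12:00, 12:45-16:15, 18:00-18:45.
Mei ∩ Zubin ∩ Carol: 13:15-15:00, 15:45-16:15, 18:00-18:45.
Mei ∩ Zubin ∩ Carol ∩ Wei: 14:15-15:00, 16:00-16:15.
Mei ∩ Zubin ∩ Carol ∩ Wei ∩ Noa: 14:15-15:00, 16:00-16:15.
Mei ∩ Zubin ∩ Carol ∩ Wei ∩ Noa ∩ Sofia: ∅.
Mei ∩ Zubin ∩ Carol ∩ Wei ∩ Noa ∩ Sofia ∩ Callum: ∅.
There is no time when everyone is free.
No common window exists, so the longest block is 0 minutes.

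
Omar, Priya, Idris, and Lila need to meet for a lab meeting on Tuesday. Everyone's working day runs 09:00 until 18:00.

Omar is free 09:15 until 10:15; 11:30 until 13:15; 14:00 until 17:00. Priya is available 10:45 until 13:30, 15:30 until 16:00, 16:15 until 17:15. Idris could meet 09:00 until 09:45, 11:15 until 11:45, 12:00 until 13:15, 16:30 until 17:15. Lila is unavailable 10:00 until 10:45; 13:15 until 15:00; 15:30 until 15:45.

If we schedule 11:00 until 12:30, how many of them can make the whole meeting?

2

Omar free: 09:15-10:15, 11:30-13:15, 14:00-17:00.
Priya free: 10:45-13:30, 15:30-16:00, 16:15-17:15.
Idris free: 09:00-09:45, 11:15-11:45, 12:00-13:15, 16:30-17:15.
Lila free: 09:00-10:00, 10:45-13:15, 15:00-15:30, 15:45-18:00 (invert busy blocks within the working day).
Priya and Lila can make the full 11:00-12:30 slot — that's 2.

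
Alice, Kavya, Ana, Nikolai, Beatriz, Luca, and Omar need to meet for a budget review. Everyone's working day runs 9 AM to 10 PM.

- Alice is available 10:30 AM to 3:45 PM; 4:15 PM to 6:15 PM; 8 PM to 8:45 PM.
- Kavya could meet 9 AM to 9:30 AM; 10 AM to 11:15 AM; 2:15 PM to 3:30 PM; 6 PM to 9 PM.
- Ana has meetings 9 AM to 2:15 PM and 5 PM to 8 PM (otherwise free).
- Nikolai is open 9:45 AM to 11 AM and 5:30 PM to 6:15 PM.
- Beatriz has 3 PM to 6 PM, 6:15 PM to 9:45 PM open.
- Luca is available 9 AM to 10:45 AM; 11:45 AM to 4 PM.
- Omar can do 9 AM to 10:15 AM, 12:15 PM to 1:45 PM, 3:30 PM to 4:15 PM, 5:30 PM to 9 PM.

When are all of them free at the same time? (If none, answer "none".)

Alice free: 10:30-15:45, 16:15-18:15, 20:00-20:45.
Kavya free: 09:00-09:30, 10:00-11:15, 14:15-15:30, 18:00-21:00.
Ana free: 14:15-17:00, 20:00-22:00 (invert busy blocks within the working day).
Nikolai free: 09:45-11:00, 17:30-18:15.
Beatriz free: 15:00-18:00, 18:15-21:45.
Luca free: 09:00-10:45, 11:45-16:00.
Omar free: 09:00-10:15, 12:15-13:45, 15:30-16:15, 17:30-21:00.
Alice ∩ Kavya: 10:30-11:15, 14:15-15:30, 18:00-18:15, 20:00-20:45.
Alice ∩ Kavya ∩ Ana: 14:15-15:30, 20:00-20:45.
Alice ∩ Kavya ∩ Ana ∩ Nikolai: ∅.
Alice ∩ Kavya ∩ Ana ∩ Nikolai ∩ Beatriz: ∅.
Alice ∩ Kavya ∩ Ana ∩ Nikolai ∩ Beatriz ∩ Luca: ∅.
Alice ∩ Kavya ∩ Ana ∩ Nikolai ∩ Beatriz ∩ Luca ∩ Omar: ∅.
There is no time when everyone is free.

none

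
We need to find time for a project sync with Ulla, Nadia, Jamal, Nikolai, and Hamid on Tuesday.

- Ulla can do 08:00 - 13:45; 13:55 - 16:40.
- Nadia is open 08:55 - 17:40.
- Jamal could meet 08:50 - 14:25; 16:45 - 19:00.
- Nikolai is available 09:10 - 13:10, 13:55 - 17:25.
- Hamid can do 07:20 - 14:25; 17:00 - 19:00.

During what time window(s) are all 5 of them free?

09:10-13:10, 13:55-14:25

Ulla ∩ Nadia: 08:55-13:45, 13:55-16:40.
Ulla ∩ Nadia ∩ Jamal: 08:55-13:45, 13:55-14:25.
Ulla ∩ Nadia ∩ Jamal ∩ Nikolai: 09:10-13:10, 13:55-14:25.
Ulla ∩ Nadia ∩ Jamal ∩ Nikolai ∩ Hamid: 09:10-13:10, 13:55-14:25.
So the common availability across everyone is 09:10-13:10, 13:55-14:25.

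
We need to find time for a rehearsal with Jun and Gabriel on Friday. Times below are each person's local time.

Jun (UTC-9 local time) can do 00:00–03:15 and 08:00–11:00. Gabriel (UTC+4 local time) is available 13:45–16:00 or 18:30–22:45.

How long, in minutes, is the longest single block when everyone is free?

Jun in UTC: 09:00-12:15, 17:00-20:00 (add 9h to convert from UTC-9).
Gabriel in UTC: 09:45-12:00, 14:30-18:45 (subtract 4h to convert from UTC+4).
Jun ∩ Gabriel: 09:45-12:00, 17:00-18:45.
The longest is 09:45-12:00 at 135 minutes.

135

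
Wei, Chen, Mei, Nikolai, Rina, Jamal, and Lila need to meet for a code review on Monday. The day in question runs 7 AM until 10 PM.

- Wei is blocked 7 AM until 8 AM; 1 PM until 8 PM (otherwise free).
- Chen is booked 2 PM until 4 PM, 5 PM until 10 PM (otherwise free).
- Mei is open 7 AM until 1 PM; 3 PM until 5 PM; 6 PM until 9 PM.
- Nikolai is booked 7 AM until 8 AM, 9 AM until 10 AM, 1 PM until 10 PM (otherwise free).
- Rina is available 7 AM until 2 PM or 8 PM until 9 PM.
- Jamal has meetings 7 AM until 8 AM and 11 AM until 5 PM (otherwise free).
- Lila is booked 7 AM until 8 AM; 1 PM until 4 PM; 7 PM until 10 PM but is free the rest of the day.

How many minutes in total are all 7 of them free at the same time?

Wei free: 08:00-13:00, 20:00-22:00 (invert busy blocks within the working day).
Chen free: 07:00-14:00, 16:00-17:00 (invert busy blocks within the working day).
Mei free: 07:00-13:00, 15:00-17:00, 18:00-21:00.
Nikolai free: 08:00-09:00, 10:00-13:00 (invert busy blocks within the working day).
Rina free: 07:00-14:00, 20:00-21:00.
Jamal free: 08:00-11:00, 17:00-22:00 (invert busy blocks within the working day).
Lila free: 08:00-13:00, 16:00-19:00 (invert busy blocks within the working day).
Wei ∩ Chen: 08:00-13:00.
Wei ∩ Chen ∩ Mei: 08:00-13:00.
Wei ∩ Chen ∩ Mei ∩ Nikolai: 08:00-09:00, 10:00-13:00.
Wei ∩ Chen ∩ Mei ∩ Nikolai ∩ Rina: 08:00-09:00, 10:00-13:00.
Wei ∩ Chen ∩ Mei ∩ Nikolai ∩ Rina ∩ Jamal: 08:00-09:00, 10:00-11:00.
Wei ∩ Chen ∩ Mei ∩ Nikolai ∩ Rina ∩ Jamal ∩ Lila: 08:00-09:00, 10:00-11:00.
Summing the common windows: 60 + 60 = 120 minutes.

120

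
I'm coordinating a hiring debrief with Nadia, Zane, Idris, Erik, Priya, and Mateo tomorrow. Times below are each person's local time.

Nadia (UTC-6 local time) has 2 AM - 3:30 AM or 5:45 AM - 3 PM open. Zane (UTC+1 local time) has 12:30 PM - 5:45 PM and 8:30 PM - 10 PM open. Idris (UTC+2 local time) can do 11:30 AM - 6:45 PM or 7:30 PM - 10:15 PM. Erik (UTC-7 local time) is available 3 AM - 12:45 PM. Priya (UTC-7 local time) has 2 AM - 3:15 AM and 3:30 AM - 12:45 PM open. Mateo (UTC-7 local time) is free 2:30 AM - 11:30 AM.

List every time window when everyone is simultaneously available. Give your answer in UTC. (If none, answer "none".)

11:45-16:45

Nadia in UTC: 08:00-09:30, 11:45-21:00 (add 6h to convert from UTC-6).
Zane in UTC: 11:30-16:45, 19:30-21:00 (subtract 1h to convert from UTC+1).
Idris in UTC: 09:30-16:45, 17:30-20:15 (subtract 2h to convert from UTC+2).
Erik in UTC: 10:00-19:45 (add 7h to convert from UTC-7).
Priya in UTC: 09:00-10:15, 10:30-19:45 (add 7h to convert from UTC-7).
Mateo in UTC: 09:30-18:30 (add 7h to convert from UTC-7).
Nadia ∩ Zane: 11:45-16:45, 19:30-21:00.
Nadia ∩ Zane ∩ Idris: 11:45-16:45, 19:30-20:15.
Nadia ∩ Zane ∩ Idris ∩ Erik: 11:45-16:45, 19:30-19:45.
Nadia ∩ Zane ∩ Idris ∩ Erik ∩ Priya: 11:45-16:45, 19:30-19:45.
Nadia ∩ Zane ∩ Idris ∩ Erik ∩ Priya ∩ Mateo: 11:45-16:45.
Those are the intersection windows.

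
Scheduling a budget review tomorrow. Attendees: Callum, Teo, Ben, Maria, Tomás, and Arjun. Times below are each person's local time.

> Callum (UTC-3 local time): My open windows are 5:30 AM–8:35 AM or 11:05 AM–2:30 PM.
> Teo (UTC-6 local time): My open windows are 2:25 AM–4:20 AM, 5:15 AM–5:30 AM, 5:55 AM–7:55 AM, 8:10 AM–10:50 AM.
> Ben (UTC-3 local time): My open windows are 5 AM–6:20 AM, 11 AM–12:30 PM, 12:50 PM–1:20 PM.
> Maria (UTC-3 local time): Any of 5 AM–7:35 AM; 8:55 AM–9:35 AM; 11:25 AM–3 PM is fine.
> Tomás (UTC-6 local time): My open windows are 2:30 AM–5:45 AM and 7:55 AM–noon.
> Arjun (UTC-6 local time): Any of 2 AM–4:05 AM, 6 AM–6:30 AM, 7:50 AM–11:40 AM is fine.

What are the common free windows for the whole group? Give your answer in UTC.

Callum in UTC: 08:30-11:35, 14:05-17:30 (add 3h to convert from UTC-3).
Teo in UTC: 08:25-10:20, 11:15-11:30, 11:55-13:55, 14:10-16:50 (add 6h to convert from UTC-6).
Ben in UTC: 08:00-09:20, 14:00-15:30, 15:50-16:20 (add 3h to convert from UTC-3).
Maria in UTC: 08:00-10:35, 11:55-12:35, 14:25-18:00 (add 3h to convert from UTC-3).
Tomás in UTC: 08:30-11:45, 13:55-18:00 (add 6h to convert from UTC-6).
Arjun in UTC: 08:00-10:05, 12:00-12:30, 13:50-17:40 (add 6h to convert from UTC-6).
Callum ∩ Teo: 08:30-10:20, 11:15-11:30, 14:10-16:50.
Callum ∩ Teo ∩ Ben: 08:30-09:20, 14:10-15:30, 15:50-16:20.
Callum ∩ Teo ∩ Ben ∩ Maria: 08:30-09:20, 14:25-15:30, 15:50-16:20.
Callum ∩ Teo ∩ Ben ∩ Maria ∩ Tomás: 08:30-09:20, 14:25-15:30, 15:50-16:20.
Callum ∩ Teo ∩ Ben ∩ Maria ∩ Tomás ∩ Arjun: 08:30-09:20, 14:25-15:30, 15:50-16:20.

08:30-09:20, 14:25-15:30, 15:50-16:20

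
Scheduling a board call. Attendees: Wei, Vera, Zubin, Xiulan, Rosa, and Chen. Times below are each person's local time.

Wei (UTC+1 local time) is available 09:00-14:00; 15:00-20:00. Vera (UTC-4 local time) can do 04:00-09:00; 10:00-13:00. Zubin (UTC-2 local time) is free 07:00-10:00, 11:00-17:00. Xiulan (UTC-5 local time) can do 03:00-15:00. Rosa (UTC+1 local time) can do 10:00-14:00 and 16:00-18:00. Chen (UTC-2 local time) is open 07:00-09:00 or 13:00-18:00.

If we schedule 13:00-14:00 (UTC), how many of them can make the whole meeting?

2

Wei in UTC: 08:00-13:00, 14:00-19:00 (subtract 1h to convert from UTC+1).
Vera in UTC: 08:00-13:00, 14:00-17:00 (add 4h to convert from UTC-4).
Zubin in UTC: 09:00-12:00, 13:00-19:00 (add 2h to convert from UTC-2).
Xiulan in UTC: 08:00-20:00 (add 5h to convert from UTC-5).
Rosa in UTC: 09:00-13:00, 15:00-17:00 (subtract 1h to convert from UTC+1).
Chen in UTC: 09:00-11:00, 15:00-20:00 (add 2h to convert from UTC-2).
Zubin and Xiulan can make the full 13:00-14:00 slot — that's 2.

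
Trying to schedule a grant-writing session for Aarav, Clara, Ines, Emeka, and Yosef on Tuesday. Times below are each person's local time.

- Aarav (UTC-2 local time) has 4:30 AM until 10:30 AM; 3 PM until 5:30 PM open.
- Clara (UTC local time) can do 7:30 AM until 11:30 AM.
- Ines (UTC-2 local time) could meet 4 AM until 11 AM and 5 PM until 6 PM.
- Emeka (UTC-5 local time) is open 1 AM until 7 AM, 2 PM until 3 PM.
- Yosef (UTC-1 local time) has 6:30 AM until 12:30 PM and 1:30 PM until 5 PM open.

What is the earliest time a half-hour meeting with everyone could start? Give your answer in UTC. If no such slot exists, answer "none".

Aarav in UTC: 06:30-12:30, 17:00-19:30 (add 2h to convert from UTC-2).
Clara in UTC: 07:30-11:30.
Ines in UTC: 06:00-13:00, 19:00-20:00 (add 2h to convert from UTC-2).
Emeka in UTC: 06:00-12:00, 19:00-20:00 (add 5h to convert from UTC-5).
Yosef in UTC: 07:30-13:30, 14:30-18:00 (add 1h to convert from UTC-1).
Aarav ∩ Clara: 07:30-11:30.
Aarav ∩ Clara ∩ Ines: 07:30-11:30.
Aarav ∩ Clara ∩ Ines ∩ Emeka: 07:30-11:30.
Aarav ∩ Clara ∩ Ines ∩ Emeka ∩ Yosef: 07:30-11:30.
The first common window of at least 30 minutes is 07:30-11:30, so the earliest start is 07:30.

07:30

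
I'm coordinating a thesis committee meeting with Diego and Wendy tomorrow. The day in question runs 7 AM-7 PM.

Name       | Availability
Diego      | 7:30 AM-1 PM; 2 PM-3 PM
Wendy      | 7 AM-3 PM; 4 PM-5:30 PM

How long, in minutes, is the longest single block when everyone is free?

Diego ∩ Wendy: 07:30-13:00, 14:00-15:00.
The longest is 07:30-13:00 at 330 minutes.

330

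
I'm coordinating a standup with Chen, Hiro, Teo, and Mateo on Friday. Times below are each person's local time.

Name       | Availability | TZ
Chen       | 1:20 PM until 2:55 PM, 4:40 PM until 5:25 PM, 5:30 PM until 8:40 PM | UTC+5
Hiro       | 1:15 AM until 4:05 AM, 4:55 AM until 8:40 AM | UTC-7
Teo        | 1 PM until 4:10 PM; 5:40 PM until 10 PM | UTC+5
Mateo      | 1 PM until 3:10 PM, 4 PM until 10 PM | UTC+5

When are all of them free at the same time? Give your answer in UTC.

08:20-09:55, 12:40-15:40

Chen in UTC: 08:20-09:55, 11:40-12:25, 12:30-15:40 (subtract 5h to convert from UTC+5).
Hiro in UTC: 08:15-11:05, 11:55-15:40 (add 7h to convert from UTC-7).
Teo in UTC: 08:00-11:10, 12:40-17:00 (subtract 5h to convert from UTC+5).
Mateo in UTC: 08:00-10:10, 11:00-17:00 (subtract 5h to convert from UTC+5).
Chen ∩ Hiro: 08:20-09:55, 11:55-12:25, 12:30-15:40.
Chen ∩ Hiro ∩ Teo: 08:20-09:55, 12:40-15:40.
Chen ∩ Hiro ∩ Teo ∩ Mateo: 08:20-09:55, 12:40-15:40.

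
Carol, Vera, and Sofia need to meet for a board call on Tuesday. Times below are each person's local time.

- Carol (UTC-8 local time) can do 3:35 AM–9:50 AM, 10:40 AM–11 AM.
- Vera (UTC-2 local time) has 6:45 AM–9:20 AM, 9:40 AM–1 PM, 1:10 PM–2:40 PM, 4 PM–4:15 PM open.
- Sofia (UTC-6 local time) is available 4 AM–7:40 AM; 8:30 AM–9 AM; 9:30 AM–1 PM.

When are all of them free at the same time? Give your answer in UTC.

Carol in UTC: 11:35-17:50, 18:40-19:00 (add 8h to convert from UTC-8).
Vera in UTC: 08:45-11:20, 11:40-15:00, 15:10-16:40, 18:00-18:15 (add 2h to convert from UTC-2).
Sofia in UTC: 10:00-13:40, 14:30-15:00, 15:30-19:00 (add 6h to convert from UTC-6).
Carol ∩ Vera: 11:40-15:00, 15:10-16:40.
Carol ∩ Vera ∩ Sofia: 11:40-13:40, 14:30-15:00, 15:30-16:40.

11:40-13:40, 14:30-15:00, 15:30-16:40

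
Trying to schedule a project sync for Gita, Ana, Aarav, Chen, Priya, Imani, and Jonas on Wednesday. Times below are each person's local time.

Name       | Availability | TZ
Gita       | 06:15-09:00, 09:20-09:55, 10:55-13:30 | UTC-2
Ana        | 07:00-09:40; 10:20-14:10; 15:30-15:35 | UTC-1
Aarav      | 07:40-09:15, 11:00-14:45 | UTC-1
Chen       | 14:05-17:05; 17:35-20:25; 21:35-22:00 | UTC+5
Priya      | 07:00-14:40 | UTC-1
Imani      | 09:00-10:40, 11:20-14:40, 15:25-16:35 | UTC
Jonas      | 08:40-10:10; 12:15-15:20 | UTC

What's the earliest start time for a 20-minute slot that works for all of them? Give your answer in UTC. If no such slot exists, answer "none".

Gita in UTC: 08:15-11:00, 11:20-11:55, 12:55-15:30 (add 2h to convert from UTC-2).
Ana in UTC: 08:00-10:40, 11:20-15:10, 16:30-16:35 (add 1h to convert from UTC-1).
Aarav in UTC: 08:40-10:15, 12:00-15:45 (add 1h to convert from UTC-1).
Chen in UTC: 09:05-12:05, 12:35-15:25, 16:35-17:00 (subtract 5h to convert from UTC+5).
Priya in UTC: 08:00-15:40 (add 1h to convert from UTC-1).
Imani in UTC: 09:00-10:40, 11:20-14:40, 15:25-16:35.
Jonas in UTC: 08:40-10:10, 12:15-15:20.
Gita ∩ Ana: 08:15-10:40, 11:20-11:55, 12:55-15:10.
Gita ∩ Ana ∩ Aarav: 08:40-10:15, 12:55-15:10.
Gita ∩ Ana ∩ Aarav ∩ Chen: 09:05-10:15, 12:55-15:10.
Gita ∩ Ana ∩ Aarav ∩ Chen ∩ Priya: 09:05-10:15, 12:55-15:10.
Gita ∩ Ana ∩ Aarav ∩ Chen ∩ Priya ∩ Imani: 09:05-10:15, 12:55-14:40.
Gita ∩ Ana ∩ Aarav ∩ Chen ∩ Priya ∩ Imani ∩ Jonas: 09:05-10:10, 12:55-14:40.
The first common window of at least 20 minutes is 09:05-10:10, so the earliest start is 09:05.

09:05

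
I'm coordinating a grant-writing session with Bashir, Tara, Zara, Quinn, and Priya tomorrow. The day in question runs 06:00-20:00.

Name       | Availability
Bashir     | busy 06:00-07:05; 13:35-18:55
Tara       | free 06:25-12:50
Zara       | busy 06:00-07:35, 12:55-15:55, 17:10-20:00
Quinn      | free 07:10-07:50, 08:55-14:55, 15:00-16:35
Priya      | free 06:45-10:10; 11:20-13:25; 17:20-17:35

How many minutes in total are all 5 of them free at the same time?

180

Bashir free: 07:05-13:35, 18:55-20:00 (invert busy blocks within the working day).
Tara free: 06:25-12:50.
Zara free: 07:35-12:55, 15:55-17:10 (invert busy blocks within the working day).
Quinn free: 07:10-07:50, 08:55-14:55, 15:00-16:35.
Priya free: 06:45-10:10, 11:20-13:25, 17:20-17:35.
Bashir ∩ Tara: 07:05-12:50.
Bashir ∩ Tara ∩ Zara: 07:35-12:50.
Bashir ∩ Tara ∩ Zara ∩ Quinn: 07:35-07:50, 08:55-12:50.
Bashir ∩ Tara ∩ Zara ∩ Quinn ∩ Priya: 07:35-07:50, 08:55-10:10, 11:20-12:50.
So the common availability across everyone is 07:35-07:50, 08:55-10:10, 11:20-12:50.
Summing the common windows: 15 + 75 + 90 = 180 minutes.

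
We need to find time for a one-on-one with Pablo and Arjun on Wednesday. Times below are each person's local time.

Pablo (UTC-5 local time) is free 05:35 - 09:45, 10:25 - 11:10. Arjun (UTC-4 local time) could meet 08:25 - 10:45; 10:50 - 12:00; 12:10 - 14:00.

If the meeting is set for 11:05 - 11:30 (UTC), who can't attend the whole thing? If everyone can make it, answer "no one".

Arjun

Pablo in UTC: 10:35-14:45, 15:25-16:10 (add 5h to convert from UTC-5).
Arjun in UTC: 12:25-14:45, 14:50-16:00, 16:10-18:00 (add 4h to convert from UTC-4).
Pablo: free for 11:05-11:30. Arjun: not fully free for 11:05-11:30.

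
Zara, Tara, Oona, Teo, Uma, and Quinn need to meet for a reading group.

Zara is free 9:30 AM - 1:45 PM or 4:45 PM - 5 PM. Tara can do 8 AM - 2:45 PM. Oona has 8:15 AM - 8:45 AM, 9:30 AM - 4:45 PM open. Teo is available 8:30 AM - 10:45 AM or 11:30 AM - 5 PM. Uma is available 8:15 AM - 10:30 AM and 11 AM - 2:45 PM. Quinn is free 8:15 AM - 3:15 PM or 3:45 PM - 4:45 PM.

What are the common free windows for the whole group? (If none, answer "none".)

09:30-10:30, 11:30-13:45

Zara ∩ Tara: 09:30-13:45.
Zara ∩ Tara ∩ Oona: 09:30-13:45.
Zara ∩ Tara ∩ Oona ∩ Teo: 09:30-10:45, 11:30-13:45.
Zara ∩ Tara ∩ Oona ∩ Teo ∩ Uma: 09:30-10:30, 11:30-13:45.
Zara ∩ Tara ∩ Oona ∩ Teo ∩ Uma ∩ Quinn: 09:30-10:30, 11:30-13:45.
Those are the intersection windows.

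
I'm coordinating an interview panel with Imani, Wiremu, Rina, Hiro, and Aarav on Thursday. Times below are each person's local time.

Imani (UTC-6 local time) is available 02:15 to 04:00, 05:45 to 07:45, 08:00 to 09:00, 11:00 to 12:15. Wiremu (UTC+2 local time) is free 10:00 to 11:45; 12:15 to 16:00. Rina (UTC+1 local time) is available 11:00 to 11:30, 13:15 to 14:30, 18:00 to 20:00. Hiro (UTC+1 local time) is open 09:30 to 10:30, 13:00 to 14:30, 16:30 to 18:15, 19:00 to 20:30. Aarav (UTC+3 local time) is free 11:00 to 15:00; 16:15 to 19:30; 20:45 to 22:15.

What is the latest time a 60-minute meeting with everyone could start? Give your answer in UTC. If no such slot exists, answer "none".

Imani in UTC: 08:15-10:00, 11:45-13:45, 14:00-15:00, 17:00-18:15 (add 6h to convert from UTC-6).
Wiremu in UTC: 08:00-09:45, 10:15-14:00 (subtract 2h to convert from UTC+2).
Rina in UTC: 10:00-10:30, 12:15-13:30, 17:00-19:00 (subtract 1h to convert from UTC+1).
Hiro in UTC: 08:30-09:30, 12:00-13:30, 15:30-17:15, 18:00-19:30 (subtract 1h to convert from UTC+1).
Aarav in UTC: 08:00-12:00, 13:15-16:30, 17:45-19:15 (subtract 3h to convert from UTC+3).
Imani ∩ Wiremu: 08:15-09:45, 11:45-13:45.
Imani ∩ Wiremu ∩ Rina: 12:15-13:30.
Imani ∩ Wiremu ∩ Rina ∩ Hiro: 12:15-13:30.
Imani ∩ Wiremu ∩ Rina ∩ Hiro ∩ Aarav: 13:15-13:30.
No common window is at least 60 minutes long.

none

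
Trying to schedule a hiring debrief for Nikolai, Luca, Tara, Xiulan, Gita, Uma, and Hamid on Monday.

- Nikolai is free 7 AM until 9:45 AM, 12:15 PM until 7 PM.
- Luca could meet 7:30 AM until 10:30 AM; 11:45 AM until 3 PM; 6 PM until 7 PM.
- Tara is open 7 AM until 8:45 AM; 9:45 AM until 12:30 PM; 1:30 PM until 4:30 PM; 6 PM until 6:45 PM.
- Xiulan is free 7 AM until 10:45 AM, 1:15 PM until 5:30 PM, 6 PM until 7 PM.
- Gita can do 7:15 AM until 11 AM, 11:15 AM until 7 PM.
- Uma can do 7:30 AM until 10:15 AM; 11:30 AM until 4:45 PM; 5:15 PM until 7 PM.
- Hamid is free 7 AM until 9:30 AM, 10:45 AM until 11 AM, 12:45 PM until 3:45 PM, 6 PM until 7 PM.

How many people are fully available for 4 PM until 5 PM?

3

Nikolai, Xiulan, and Gita can make the full 16:00-17:00 slot — that's 3.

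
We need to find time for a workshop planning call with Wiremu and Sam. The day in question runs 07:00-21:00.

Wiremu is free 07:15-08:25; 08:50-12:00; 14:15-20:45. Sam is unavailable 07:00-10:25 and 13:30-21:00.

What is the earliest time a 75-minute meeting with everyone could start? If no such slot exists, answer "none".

10:25

Wiremu free: 07:15-08:25, 08:50-12:00, 14:15-20:45.
Sam free: 10:25-13:30 (invert busy blocks within the working day).
Wiremu ∩ Sam: 10:25-12:00.
The first common window of at least 75 minutes is 10:25-12:00, so the earliest start is 10:25.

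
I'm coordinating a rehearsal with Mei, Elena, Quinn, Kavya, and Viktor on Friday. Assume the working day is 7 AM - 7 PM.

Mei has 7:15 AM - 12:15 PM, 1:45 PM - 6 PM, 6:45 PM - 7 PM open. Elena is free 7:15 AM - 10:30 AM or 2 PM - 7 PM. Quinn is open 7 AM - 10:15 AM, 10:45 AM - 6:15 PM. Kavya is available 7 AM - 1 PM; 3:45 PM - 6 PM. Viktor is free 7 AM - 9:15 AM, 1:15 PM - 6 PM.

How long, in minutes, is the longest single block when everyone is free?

Mei ∩ Elena: 07:15-10:30, 14:00-18:00, 18:45-19:00.
Mei ∩ Elena ∩ Quinn: 07:15-10:15, 14:00-18:00.
Mei ∩ Elena ∩ Quinn ∩ Kavya: 07:15-10:15, 15:45-18:00.
Mei ∩ Elena ∩ Quinn ∩ Kavya ∩ Viktor: 07:15-09:15, 15:45-18:00.
So the common availability across everyone is 07:15-09:15, 15:45-18:00.
The longest is 15:45-18:00 at 135 minutes.

135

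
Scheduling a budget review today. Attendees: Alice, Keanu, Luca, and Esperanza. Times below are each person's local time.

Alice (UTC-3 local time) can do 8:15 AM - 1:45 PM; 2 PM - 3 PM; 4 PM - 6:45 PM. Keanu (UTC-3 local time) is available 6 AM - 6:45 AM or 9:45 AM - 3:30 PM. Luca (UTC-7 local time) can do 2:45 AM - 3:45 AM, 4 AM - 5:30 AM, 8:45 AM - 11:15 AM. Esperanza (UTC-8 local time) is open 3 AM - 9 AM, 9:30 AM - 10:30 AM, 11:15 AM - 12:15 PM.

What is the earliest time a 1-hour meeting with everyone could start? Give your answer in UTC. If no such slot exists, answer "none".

Alice in UTC: 11:15-16:45, 17:00-18:00, 19:00-21:45 (add 3h to convert from UTC-3).
Keanu in UTC: 09:00-09:45, 12:45-18:30 (add 3h to convert from UTC-3).
Luca in UTC: 09:45-10:45, 11:00-12:30, 15:45-18:15 (add 7h to convert from UTC-7).
Esperanza in UTC: 11:00-17:00, 17:30-18:30, 19:15-20:15 (add 8h to convert from UTC-8).
Alice ∩ Keanu: 12:45-16:45, 17:00-18:00.
Alice ∩ Keanu ∩ Luca: 15:45-16:45, 17:00-18:00.
Alice ∩ Keanu ∩ Luca ∩ Esperanza: 15:45-16:45, 17:30-18:00.
The first common window of at least 60 minutes is 15:45-16:45, so the earliest start is 15:45.

15:45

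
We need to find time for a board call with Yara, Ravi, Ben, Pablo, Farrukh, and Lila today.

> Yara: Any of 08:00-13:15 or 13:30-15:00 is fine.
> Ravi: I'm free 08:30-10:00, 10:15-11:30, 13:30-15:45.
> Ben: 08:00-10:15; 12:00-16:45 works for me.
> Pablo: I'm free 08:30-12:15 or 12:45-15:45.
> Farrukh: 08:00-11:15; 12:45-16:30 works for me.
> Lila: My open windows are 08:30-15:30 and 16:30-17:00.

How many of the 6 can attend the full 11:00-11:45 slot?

3

Yara, Pablo, and Lila can make the full 11:00-11:45 slot — that's 3.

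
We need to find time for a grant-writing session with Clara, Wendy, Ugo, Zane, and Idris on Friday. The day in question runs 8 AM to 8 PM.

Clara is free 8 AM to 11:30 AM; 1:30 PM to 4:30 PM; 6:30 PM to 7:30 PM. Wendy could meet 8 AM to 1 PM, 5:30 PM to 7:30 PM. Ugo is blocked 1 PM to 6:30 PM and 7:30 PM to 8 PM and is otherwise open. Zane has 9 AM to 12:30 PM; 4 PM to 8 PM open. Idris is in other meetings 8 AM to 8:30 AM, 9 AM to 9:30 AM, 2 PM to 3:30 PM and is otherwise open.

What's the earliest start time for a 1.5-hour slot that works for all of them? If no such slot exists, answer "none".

09:30

Clara free: 08:00-11:30, 13:30-16:30, 18:30-19:30.
Wendy free: 08:00-13:00, 17:30-19:30.
Ugo free: 08:00-13:00, 18:30-19:30 (invert busy blocks within the working day).
Zane free: 09:00-12:30, 16:00-20:00.
Idris free: 08:30-09:00, 09:30-14:00, 15:30-20:00 (invert busy blocks within the working day).
Clara ∩ Wendy: 08:00-11:30, 18:30-19:30.
Clara ∩ Wendy ∩ Ugo: 08:00-11:30, 18:30-19:30.
Clara ∩ Wendy ∩ Ugo ∩ Zane: 09:00-11:30, 18:30-19:30.
Clara ∩ Wendy ∩ Ugo ∩ Zane ∩ Idris: 09:30-11:30, 18:30-19:30.
The first common window of at least 90 minutes is 09:30-11:30, so the earliest start is 09:30.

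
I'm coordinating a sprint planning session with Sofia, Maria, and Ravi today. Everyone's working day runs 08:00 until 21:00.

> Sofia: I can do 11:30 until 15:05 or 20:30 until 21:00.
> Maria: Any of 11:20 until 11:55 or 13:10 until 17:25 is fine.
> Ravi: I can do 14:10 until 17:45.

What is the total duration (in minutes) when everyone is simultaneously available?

55

Sofia ∩ Maria: 11:30-11:55, 13:10-15:05.
Sofia ∩ Maria ∩ Ravi: 14:10-15:05.
That's a single block of 55 minutes.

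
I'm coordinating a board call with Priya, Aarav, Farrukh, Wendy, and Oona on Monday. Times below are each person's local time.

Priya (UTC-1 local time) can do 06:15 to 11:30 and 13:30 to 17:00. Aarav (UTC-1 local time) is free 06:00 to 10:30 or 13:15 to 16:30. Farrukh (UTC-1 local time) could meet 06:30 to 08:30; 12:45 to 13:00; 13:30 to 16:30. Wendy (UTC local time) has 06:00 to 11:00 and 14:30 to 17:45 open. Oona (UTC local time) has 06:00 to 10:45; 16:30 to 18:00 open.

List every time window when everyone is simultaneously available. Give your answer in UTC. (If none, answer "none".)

07:30-09:30, 16:30-17:30

Priya in UTC: 07:15-12:30, 14:30-18:00 (add 1h to convert from UTC-1).
Aarav in UTC: 07:00-11:30, 14:15-17:30 (add 1h to convert from UTC-1).
Farrukh in UTC: 07:30-09:30, 13:45-14:00, 14:30-17:30 (add 1h to convert from UTC-1).
Wendy in UTC: 06:00-11:00, 14:30-17:45.
Oona in UTC: 06:00-10:45, 16:30-18:00.
Priya ∩ Aarav: 07:15-11:30, 14:30-17:30.
Priya ∩ Aarav ∩ Farrukh: 07:30-09:30, 14:30-17:30.
Priya ∩ Aarav ∩ Farrukh ∩ Wendy: 07:30-09:30, 14:30-17:30.
Priya ∩ Aarav ∩ Farrukh ∩ Wendy ∩ Oona: 07:30-09:30, 16:30-17:30.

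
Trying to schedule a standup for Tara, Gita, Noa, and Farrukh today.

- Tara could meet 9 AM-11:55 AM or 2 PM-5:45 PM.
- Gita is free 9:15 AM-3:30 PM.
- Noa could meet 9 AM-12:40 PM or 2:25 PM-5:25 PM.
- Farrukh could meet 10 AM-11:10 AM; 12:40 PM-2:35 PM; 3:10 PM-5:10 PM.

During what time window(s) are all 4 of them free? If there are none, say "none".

Tara ∩ Gita: 09:15-11:55, 14:00-15:30.
Tara ∩ Gita ∩ Noa: 09:15-11:55, 14:25-15:30.
Tara ∩ Gita ∩ Noa ∩ Farrukh: 10:00-11:10, 14:25-14:35, 15:10-15:30.

10:00-11:10, 14:25-14:35, 15:10-15:30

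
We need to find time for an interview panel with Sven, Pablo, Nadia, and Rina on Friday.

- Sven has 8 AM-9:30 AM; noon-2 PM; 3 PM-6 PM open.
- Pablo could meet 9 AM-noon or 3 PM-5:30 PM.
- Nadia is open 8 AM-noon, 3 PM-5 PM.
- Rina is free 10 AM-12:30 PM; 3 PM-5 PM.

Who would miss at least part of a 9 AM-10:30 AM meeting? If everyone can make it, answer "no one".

Sven: not fully free for 09:00-10:30. Pablo: free for 09:00-10:30. Nadia: free for 09:00-10:30. Rina: not fully free for 09:00-10:30.

Rina, Sven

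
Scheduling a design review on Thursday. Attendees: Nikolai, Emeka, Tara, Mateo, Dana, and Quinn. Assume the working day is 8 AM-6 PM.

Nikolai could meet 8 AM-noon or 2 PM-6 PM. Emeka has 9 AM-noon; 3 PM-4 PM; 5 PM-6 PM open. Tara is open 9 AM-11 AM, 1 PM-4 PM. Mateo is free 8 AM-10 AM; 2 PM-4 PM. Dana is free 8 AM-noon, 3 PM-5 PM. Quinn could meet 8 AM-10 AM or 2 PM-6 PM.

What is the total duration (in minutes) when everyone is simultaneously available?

120

Nikolai ∩ Emeka: 09:00-12:00, 15:00-16:00, 17:00-18:00.
Nikolai ∩ Emeka ∩ Tara: 09:00-11:00, 15:00-16:00.
Nikolai ∩ Emeka ∩ Tara ∩ Mateo: 09:00-10:00, 15:00-16:00.
Nikolai ∩ Emeka ∩ Tara ∩ Mateo ∩ Dana: 09:00-10:00, 15:00-16:00.
Nikolai ∩ Emeka ∩ Tara ∩ Mateo ∩ Dana ∩ Quinn: 09:00-10:00, 15:00-16:00.
Summing the common windows: 60 + 60 = 120 minutes.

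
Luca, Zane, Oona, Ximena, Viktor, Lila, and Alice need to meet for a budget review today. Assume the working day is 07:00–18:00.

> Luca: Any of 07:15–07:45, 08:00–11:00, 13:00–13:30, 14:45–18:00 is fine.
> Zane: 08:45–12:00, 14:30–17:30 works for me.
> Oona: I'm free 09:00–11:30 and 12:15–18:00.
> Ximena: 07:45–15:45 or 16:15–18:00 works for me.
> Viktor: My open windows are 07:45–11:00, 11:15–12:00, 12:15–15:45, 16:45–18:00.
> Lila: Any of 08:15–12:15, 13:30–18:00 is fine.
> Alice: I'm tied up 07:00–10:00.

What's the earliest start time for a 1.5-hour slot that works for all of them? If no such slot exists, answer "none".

none

Luca free: 07:15-07:45, 08:00-11:00, 13:00-13:30, 14:45-18:00.
Zane free: 08:45-12:00, 14:30-17:30.
Oona free: 09:00-11:30, 12:15-18:00.
Ximena free: 07:45-15:45, 16:15-18:00.
Viktor free: 07:45-11:00, 11:15-12:00, 12:15-15:45, 16:45-18:00.
Lila free: 08:15-12:15, 13:30-18:00.
Alice free: 10:00-18:00 (invert busy blocks within the working day).
Luca ∩ Zane: 08:45-11:00, 14:45-17:30.
Luca ∩ Zane ∩ Oona: 09:00-11:00, 14:45-17:30.
Luca ∩ Zane ∩ Oona ∩ Ximena: 09:00-11:00, 14:45-15:45, 16:15-17:30.
Luca ∩ Zane ∩ Oona ∩ Ximena ∩ Viktor: 09:00-11:00, 14:45-15:45, 16:45-17:30.
Luca ∩ Zane ∩ Oona ∩ Ximena ∩ Viktor ∩ Lila: 09:00-11:00, 14:45-15:45, 16:45-17:30.
Luca ∩ Zane ∩ Oona ∩ Ximena ∩ Viktor ∩ Lila ∩ Alice: 10:00-11:00, 14:45-15:45, 16:45-17:30.
Those are the intersection windows.
No common window is at least 90 minutes long.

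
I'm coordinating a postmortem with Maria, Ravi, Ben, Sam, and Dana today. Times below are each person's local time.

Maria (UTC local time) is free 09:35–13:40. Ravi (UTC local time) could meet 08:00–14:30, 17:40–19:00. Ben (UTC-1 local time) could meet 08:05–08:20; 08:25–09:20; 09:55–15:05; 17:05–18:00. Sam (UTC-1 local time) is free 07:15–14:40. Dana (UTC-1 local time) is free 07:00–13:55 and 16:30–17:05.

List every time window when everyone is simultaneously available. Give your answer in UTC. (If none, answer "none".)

Maria in UTC: 09:35-13:40.
Ravi in UTC: 08:00-14:30, 17:40-19:00.
Ben in UTC: 09:05-09:20, 09:25-10:20, 10:55-16:05, 18:05-19:00 (add 1h to convert from UTC-1).
Sam in UTC: 08:15-15:40 (add 1h to convert from UTC-1).
Dana in UTC: 08:00-14:55, 17:30-18:05 (add 1h to convert from UTC-1).
Maria ∩ Ravi: 09:35-13:40.
Maria ∩ Ravi ∩ Ben: 09:35-10:20, 10:55-13:40.
Maria ∩ Ravi ∩ Ben ∩ Sam: 09:35-10:20, 10:55-13:40.
Maria ∩ Ravi ∩ Ben ∩ Sam ∩ Dana: 09:35-10:20, 10:55-13:40.
So the common availability across everyone is 09:35-10:20, 10:55-13:40.

09:35-10:20, 10:55-13:40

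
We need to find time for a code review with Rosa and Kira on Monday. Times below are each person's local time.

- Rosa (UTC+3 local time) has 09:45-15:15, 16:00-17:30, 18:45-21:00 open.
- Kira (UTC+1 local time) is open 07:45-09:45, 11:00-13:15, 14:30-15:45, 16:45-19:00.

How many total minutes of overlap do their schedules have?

450

Rosa in UTC: 06:45-12:15, 13:00-14:30, 15:45-18:00 (subtract 3h to convert from UTC+3).
Kira in UTC: 06:45-08:45, 10:00-12:15, 13:30-14:45, 15:45-18:00 (subtract 1h to convert from UTC+1).
Rosa ∩ Kira: 06:45-08:45, 10:00-12:15, 13:30-14:30, 15:45-18:00.
Summing the common windows: 120 + 135 + 60 + 135 = 450 minutes.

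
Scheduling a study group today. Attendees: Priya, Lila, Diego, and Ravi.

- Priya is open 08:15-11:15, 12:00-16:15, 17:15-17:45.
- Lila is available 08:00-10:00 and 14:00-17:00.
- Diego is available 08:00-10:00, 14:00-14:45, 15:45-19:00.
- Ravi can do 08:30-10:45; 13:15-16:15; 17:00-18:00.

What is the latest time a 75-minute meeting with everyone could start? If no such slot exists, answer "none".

08:45

Priya ∩ Lila: 08:15-10:00, 14:00-16:15.
Priya ∩ Lila ∩ Diego: 08:15-10:00, 14:00-14:45, 15:45-16:15.
Priya ∩ Lila ∩ Diego ∩ Ravi: 08:30-10:00, 14:00-14:45, 15:45-16:15.
The last common window of at least 75 minutes is 08:30-10:00; a 75-minute meeting can start as late as 08:45 and still end by 10:00.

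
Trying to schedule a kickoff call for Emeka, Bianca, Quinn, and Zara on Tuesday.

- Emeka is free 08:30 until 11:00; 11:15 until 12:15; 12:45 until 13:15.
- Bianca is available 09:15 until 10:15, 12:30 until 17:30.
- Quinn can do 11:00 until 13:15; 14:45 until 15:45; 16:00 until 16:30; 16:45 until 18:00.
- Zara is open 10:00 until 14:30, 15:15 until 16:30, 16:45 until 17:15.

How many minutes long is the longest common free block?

30

Emeka ∩ Bianca: 09:15-10:15, 12:45-13:15.
Emeka ∩ Bianca ∩ Quinn: 12:45-13:15.
Emeka ∩ Bianca ∩ Quinn ∩ Zara: 12:45-13:15.
So the common availability across everyone is 12:45-13:15.
The longest is 12:45-13:15 at 30 minutes.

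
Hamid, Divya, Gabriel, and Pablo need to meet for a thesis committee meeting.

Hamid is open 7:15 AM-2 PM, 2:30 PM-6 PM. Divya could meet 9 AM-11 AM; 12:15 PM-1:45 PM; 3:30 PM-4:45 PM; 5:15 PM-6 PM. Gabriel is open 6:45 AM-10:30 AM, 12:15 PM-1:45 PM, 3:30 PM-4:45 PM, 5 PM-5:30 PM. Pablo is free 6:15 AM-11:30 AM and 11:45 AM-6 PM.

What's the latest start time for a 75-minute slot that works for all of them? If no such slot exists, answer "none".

15:30

Hamid ∩ Divya: 09:00-11:00, 12:15-13:45, 15:30-16:45, 17:15-18:00.
Hamid ∩ Divya ∩ Gabriel: 09:00-10:30, 12:15-13:45, 15:30-16:45, 17:15-17:30.
Hamid ∩ Divya ∩ Gabriel ∩ Pablo: 09:00-10:30, 12:15-13:45, 15:30-16:45, 17:15-17:30.
The last common window of at least 75 minutes is 15:30-16:45; a 75-minute meeting can start as late as 15:30 and still end by 16:45.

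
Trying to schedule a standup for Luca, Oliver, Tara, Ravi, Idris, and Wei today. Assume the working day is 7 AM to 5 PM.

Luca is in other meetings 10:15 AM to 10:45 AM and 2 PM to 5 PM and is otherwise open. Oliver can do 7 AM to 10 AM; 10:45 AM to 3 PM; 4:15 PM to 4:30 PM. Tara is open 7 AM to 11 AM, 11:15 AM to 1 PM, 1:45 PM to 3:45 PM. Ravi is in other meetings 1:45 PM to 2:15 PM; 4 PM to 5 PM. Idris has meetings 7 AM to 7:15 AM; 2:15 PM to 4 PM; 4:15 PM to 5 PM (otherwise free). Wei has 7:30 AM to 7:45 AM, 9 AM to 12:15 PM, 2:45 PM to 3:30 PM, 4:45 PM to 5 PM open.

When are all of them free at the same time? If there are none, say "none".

Luca free: 07:00-10:15, 10:45-14:00 (invert busy blocks within the working day).
Oliver free: 07:00-10:00, 10:45-15:00, 16:15-16:30.
Tara free: 07:00-11:00, 11:15-13:00, 13:45-15:45.
Ravi free: 07:00-13:45, 14:15-16:00 (invert busy blocks within the working day).
Idris free: 07:15-14:15, 16:00-16:15 (invert busy blocks within the working day).
Wei free: 07:30-07:45, 09:00-12:15, 14:45-15:30, 16:45-17:00.
Luca ∩ Oliver: 07:00-10:00, 10:45-14:00.
Luca ∩ Oliver ∩ Tara: 07:00-10:00, 10:45-11:00, 11:15-13:00, 13:45-14:00.
Luca ∩ Oliver ∩ Tara ∩ Ravi: 07:00-10:00, 10:45-11:00, 11:15-13:00.
Luca ∩ Oliver ∩ Tara ∩ Ravi ∩ Idris: 07:15-10:00, 10:45-11:00, 11:15-13:00.
Luca ∩ Oliver ∩ Tara ∩ Ravi ∩ Idris ∩ Wei: 07:30-07:45, 09:00-10:00, 10:45-11:00, 11:15-12:15.

07:30-07:45, 09:00-10:00, 10:45-11:00, 11:15-12:15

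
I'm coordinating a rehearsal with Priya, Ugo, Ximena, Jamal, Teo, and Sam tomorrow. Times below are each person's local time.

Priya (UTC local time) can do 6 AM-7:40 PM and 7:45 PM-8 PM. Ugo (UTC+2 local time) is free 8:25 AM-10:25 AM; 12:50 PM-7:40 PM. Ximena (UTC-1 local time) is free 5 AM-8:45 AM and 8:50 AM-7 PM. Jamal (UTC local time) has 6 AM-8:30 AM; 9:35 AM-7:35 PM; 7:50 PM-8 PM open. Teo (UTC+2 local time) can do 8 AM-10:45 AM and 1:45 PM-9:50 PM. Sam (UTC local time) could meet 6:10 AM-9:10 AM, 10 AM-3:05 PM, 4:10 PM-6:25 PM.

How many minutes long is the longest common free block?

200

Priya in UTC: 06:00-19:40, 19:45-20:00.
Ugo in UTC: 06:25-08:25, 10:50-17:40 (subtract 2h to convert from UTC+2).
Ximena in UTC: 06:00-09:45, 09:50-20:00 (add 1h to convert from UTC-1).
Jamal in UTC: 06:00-08:30, 09:35-19:35, 19:50-20:00.
Teo in UTC: 06:00-08:45, 11:45-19:50 (subtract 2h to convert from UTC+2).
Sam in UTC: 06:10-09:10, 10:00-15:05, 16:10-18:25.
Priya ∩ Ugo: 06:25-08:25, 10:50-17:40.
Priya ∩ Ugo ∩ Ximena: 06:25-08:25, 10:50-17:40.
Priya ∩ Ugo ∩ Ximena ∩ Jamal: 06:25-08:25, 10:50-17:40.
Priya ∩ Ugo ∩ Ximena ∩ Jamal ∩ Teo: 06:25-08:25, 11:45-17:40.
Priya ∩ Ugo ∩ Ximena ∩ Jamal ∩ Teo ∩ Sam: 06:25-08:25, 11:45-15:05, 16:10-17:40.
Those are the intersection windows.
The longest is 11:45-15:05 at 200 minutes.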